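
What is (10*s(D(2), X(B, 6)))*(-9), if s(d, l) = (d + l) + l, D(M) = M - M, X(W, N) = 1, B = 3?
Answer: -180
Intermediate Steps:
D(M) = 0
s(d, l) = d + 2*l
(10*s(D(2), X(B, 6)))*(-9) = (10*(0 + 2*1))*(-9) = (10*(0 + 2))*(-9) = (10*2)*(-9) = 20*(-9) = -180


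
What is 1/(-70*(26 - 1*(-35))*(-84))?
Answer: 1/358680 ≈ 2.7880e-6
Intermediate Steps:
1/(-70*(26 - 1*(-35))*(-84)) = 1/(-70*(26 + 35)*(-84)) = 1/(-70*61*(-84)) = 1/(-4270*(-84)) = 1/358680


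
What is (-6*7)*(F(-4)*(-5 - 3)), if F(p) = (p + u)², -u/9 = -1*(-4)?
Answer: 537600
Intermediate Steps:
u = -36 (u = -(-9)*(-4) = -9*4 = -36)
F(p) = (-36 + p)² (F(p) = (p - 36)² = (-36 + p)²)
(-6*7)*(F(-4)*(-5 - 3)) = (-6*7)*((-36 - 4)²*(-5 - 3)) = -42*(-40)²*(-8) = -67200*(-8) = -42*(-12800) = 537600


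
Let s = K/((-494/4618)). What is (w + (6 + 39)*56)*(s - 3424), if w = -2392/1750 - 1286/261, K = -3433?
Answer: 4065012243777986/56408625 ≈ 7.2064e+7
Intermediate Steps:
w = -1437406/228375 (w = -2392*1/1750 - 1286*1/261 = -1196/875 - 1286/261 = -1437406/228375 ≈ -6.2941)
s = 7926797/247 (s = -3433/((-494/4618)) = -3433/((-494*1/4618)) = -3433/(-247/2309) = -3433*(-2309/247) = 7926797/247 ≈ 32092.)
(w + (6 + 39)*56)*(s - 3424) = (-1437406/228375 + (6 + 39)*56)*(7926797/247 - 3424) = (-1437406/228375 + 45*56)*(7081069/247) = (-1437406/228375 + 2520)*(7081069/247) = (574067594/228375)*(7081069/247) = 4065012243777986/56408625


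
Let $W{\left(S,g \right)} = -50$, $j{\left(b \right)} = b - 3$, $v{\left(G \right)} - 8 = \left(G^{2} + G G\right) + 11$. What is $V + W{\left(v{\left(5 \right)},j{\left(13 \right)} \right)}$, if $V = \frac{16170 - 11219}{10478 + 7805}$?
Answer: $- \frac{909199}{18283} \approx -49.729$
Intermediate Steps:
$v{\left(G \right)} = 19 + 2 G^{2}$ ($v{\left(G \right)} = 8 + \left(\left(G^{2} + G G\right) + 11\right) = 8 + \left(\left(G^{2} + G^{2}\right) + 11\right) = 8 + \left(2 G^{2} + 11\right) = 8 + \left(11 + 2 G^{2}\right) = 19 + 2 G^{2}$)
$V = \frac{4951}{18283} \approx 0.2708$
$j{\left(b \right)} = -3 + b$
$V + W{\left(v{\left(5 \right)},j{\left(13 \right)} \right)} = \frac{4951}{18283} - 50 = - \frac{909199}{18283}$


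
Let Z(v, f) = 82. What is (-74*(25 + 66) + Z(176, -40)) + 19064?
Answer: 12412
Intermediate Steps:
(-74*(25 + 66) + Z(176, -40)) + 19064 = (-74*(25 + 66) + 82) + 19064 = (-74*91 + 82) + 19064 = (-6734 + 82) + 19064 = -6652 + 19064 = 12412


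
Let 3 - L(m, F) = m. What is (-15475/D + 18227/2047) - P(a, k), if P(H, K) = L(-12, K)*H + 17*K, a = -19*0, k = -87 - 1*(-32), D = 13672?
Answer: 26384978259/27986584 ≈ 942.77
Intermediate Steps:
L(m, F) = 3 - m
k = -55 (k = -87 + 32 = -55)
a = 0
P(H, K) = 15*H + 17*K (P(H, K) = (3 - 1*(-12))*H + 17*K = (3 + 12)*H + 17*K = 15*H + 17*K)
(-15475/D + 18227/2047) - P(a, k) = (-15475/13672 + 18227/2047) - (15*0 + 17*(-55)) = (-15475*1/13672 + 18227*(1/2047)) - (0 - 935) = (-15475/13672 + 18227/2047) - 1*(-935) = 217522219/27986584 + 935 = 26384978259/27986584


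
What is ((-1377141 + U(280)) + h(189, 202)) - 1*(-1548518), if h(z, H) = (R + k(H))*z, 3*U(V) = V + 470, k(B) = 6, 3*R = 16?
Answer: 173769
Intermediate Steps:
R = 16/3 (R = (1/3)*16 = 16/3 ≈ 5.3333)
U(V) = 470/3 + V/3 (U(V) = (V + 470)/3 = (470 + V)/3 = 470/3 + V/3)
h(z, H) = 34*z/3 (h(z, H) = (16/3 + 6)*z = 34*z/3)
((-1377141 + U(280)) + h(189, 202)) - 1*(-1548518) = ((-1377141 + (470/3 + (1/3)*280)) + (34/3)*189) - 1*(-1548518) = ((-1377141 + (470/3 + 280/3)) + 2142) + 1548518 = ((-1377141 + 250) + 2142) + 1548518 = (-1376891 + 2142) + 1548518 = -1374749 + 1548518 = 173769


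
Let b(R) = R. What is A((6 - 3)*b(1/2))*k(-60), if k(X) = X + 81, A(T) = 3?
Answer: 63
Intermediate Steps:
k(X) = 81 + X
A((6 - 3)*b(1/2))*k(-60) = 3*(81 - 60) = 3*21 = 63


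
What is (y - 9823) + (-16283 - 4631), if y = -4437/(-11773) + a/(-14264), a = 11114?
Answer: -2580867089409/83965036 ≈ -30737.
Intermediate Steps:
y = -33777877/83965036 (y = -4437/(-11773) + 11114/(-14264) = -4437*(-1/11773) + 11114*(-1/14264) = 4437/11773 - 5557/7132 = -33777877/83965036 ≈ -0.40229)
(y - 9823) + (-16283 - 4631) = (-33777877/83965036 - 9823) + (-16283 - 4631) = -824822326505/83965036 - 20914 = -2580867089409/83965036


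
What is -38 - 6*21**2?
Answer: -2684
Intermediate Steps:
-38 - 6*21**2 = -38 - 6*441 = -38 - 2646 = -2684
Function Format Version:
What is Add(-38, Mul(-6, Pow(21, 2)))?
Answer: -2684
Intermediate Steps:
Add(-38, Mul(-6, Pow(21, 2))) = Add(-38, Mul(-6, 441)) = Add(-38, -2646) = -2684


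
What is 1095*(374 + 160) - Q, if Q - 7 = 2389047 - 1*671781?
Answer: -1132543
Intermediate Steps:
Q = 1717273 (Q = 7 + (2389047 - 1*671781) = 7 + (2389047 - 671781) = 7 + 1717266 = 1717273)
1095*(374 + 160) - Q = 1095*(374 + 160) - 1*1717273 = 1095*534 - 1717273 = 584730 - 1717273 = -1132543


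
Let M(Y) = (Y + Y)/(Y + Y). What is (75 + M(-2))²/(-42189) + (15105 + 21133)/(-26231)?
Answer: -1680355238/1106659659 ≈ -1.5184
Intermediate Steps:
M(Y) = 1 (M(Y) = (2*Y)/((2*Y)) = (2*Y)*(1/(2*Y)) = 1)
(75 + M(-2))²/(-42189) + (15105 + 21133)/(-26231) = (75 + 1)²/(-42189) + (15105 + 21133)/(-26231) = 76²*(-1/42189) + 36238*(-1/26231) = 5776*(-1/42189) - 36238/26231 = -5776/42189 - 36238/26231 = -1680355238/1106659659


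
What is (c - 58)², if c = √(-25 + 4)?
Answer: (58 - I*√21)² ≈ 3343.0 - 531.58*I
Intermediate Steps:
c = I*√21 (c = √(-21) = I*√21 ≈ 4.5826*I)
(c - 58)² = (I*√21 - 58)² = (-58 + I*√21)²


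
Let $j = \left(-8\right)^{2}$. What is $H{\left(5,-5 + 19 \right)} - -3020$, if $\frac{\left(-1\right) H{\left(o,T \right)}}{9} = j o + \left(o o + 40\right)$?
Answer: $-445$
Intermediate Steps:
$j = 64$
$H{\left(o,T \right)} = -360 - 576 o - 9 o^{2}$ ($H{\left(o,T \right)} = - 9 \left(64 o + \left(o o + 40\right)\right) = - 9 \left(64 o + \left(o^{2} + 40\right)\right) = - 9 \left(64 o + \left(40 + o^{2}\right)\right) = - 9 \left(40 + o^{2} + 64 o\right) = -360 - 576 o - 9 o^{2}$)
$H{\left(5,-5 + 19 \right)} - -3020 = \left(-360 - 2880 - 9 \cdot 5^{2}\right) - -3020 = \left(-360 - 2880 - 225\right) + 3020 = -3465 + 3020 = -445$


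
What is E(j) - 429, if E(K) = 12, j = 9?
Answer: -417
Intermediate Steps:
E(j) - 429 = 12 - 429 = -417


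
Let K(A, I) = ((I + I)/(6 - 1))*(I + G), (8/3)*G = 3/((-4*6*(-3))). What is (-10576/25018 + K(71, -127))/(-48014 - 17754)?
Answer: -12910055581/131630705920 ≈ -0.098078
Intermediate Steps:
G = 1/64 (G = 3*(3/((-4*6*(-3))))/8 = 3*(3/((-24*(-3))))/8 = 3*(3/72)/8 = 3*(3*(1/72))/8 = (3/8)*(1/24) = 1/64 ≈ 0.015625)
K(A, I) = 2*I*(1/64 + I)/5 (K(A, I) = ((I + I)/(6 - 1))*(I + 1/64) = ((2*I)/5)*(1/64 + I) = ((2*I)*(⅕))*(1/64 + I) = (2*I/5)*(1/64 + I) = 2*I*(1/64 + I)/5)
(-10576/25018 + K(71, -127))/(-48014 - 17754) = (-10576/25018 + (1/160)*(-127)*(1 + 64*(-127)))/(-48014 - 17754) = (-10576*1/25018 + (1/160)*(-127)*(1 - 8128))/(-65768) = (-5288/12509 + (1/160)*(-127)*(-8127))*(-1/65768) = (-5288/12509 + 1032129/160)*(-1/65768) = (12910055581/2001440)*(-1/65768) = -12910055581/131630705920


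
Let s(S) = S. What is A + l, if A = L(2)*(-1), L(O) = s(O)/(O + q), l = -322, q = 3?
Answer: -1612/5 ≈ -322.40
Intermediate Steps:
L(O) = O/(3 + O) (L(O) = O/(O + 3) = O/(3 + O))
A = -⅖ (A = (2/(3 + 2))*(-1) = (2/5)*(-1) = (2*(⅕))*(-1) = (⅖)*(-1) = -⅖ ≈ -0.40000)
A + l = -⅖ - 322 = -1612/5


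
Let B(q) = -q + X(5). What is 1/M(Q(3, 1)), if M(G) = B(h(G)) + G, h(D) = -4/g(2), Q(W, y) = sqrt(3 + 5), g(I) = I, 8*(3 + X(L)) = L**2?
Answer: -136/223 + 128*sqrt(2)/223 ≈ 0.20188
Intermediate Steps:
X(L) = -3 + L**2/8
Q(W, y) = 2*sqrt(2) (Q(W, y) = sqrt(8) = 2*sqrt(2))
h(D) = -2 (h(D) = -4/2 = -4*1/2 = -2)
B(q) = 1/8 - q (B(q) = -q + (-3 + (1/8)*5**2) = -q + (-3 + (1/8)*25) = -q + (-3 + 25/8) = -q + 1/8 = 1/8 - q)
M(G) = 17/8 + G (M(G) = (1/8 - 1*(-2)) + G = (1/8 + 2) + G = 17/8 + G)
1/M(Q(3, 1)) = 1/(17/8 + 2*sqrt(2))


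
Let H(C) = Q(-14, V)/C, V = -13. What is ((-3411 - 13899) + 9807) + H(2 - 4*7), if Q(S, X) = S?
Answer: -97532/13 ≈ -7502.5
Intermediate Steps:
H(C) = -14/C
((-3411 - 13899) + 9807) + H(2 - 4*7) = ((-3411 - 13899) + 9807) - 14/(2 - 4*7) = (-17310 + 9807) - 14/(2 - 28) = -7503 - 14/(-26) = -7503 - 14*(-1/26) = -7503 + 7/13 = -97532/13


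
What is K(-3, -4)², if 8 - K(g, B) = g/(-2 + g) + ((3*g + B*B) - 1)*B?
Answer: 24649/25 ≈ 985.96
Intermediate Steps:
K(g, B) = 8 - B*(-1 + B² + 3*g) - g/(-2 + g) (K(g, B) = 8 - (g/(-2 + g) + ((3*g + B*B) - 1)*B) = 8 - (g/(-2 + g) + ((3*g + B²) - 1)*B) = 8 - (g/(-2 + g) + ((B² + 3*g) - 1)*B) = 8 - (g/(-2 + g) + (-1 + B² + 3*g)*B) = 8 - (g/(-2 + g) + B*(-1 + B² + 3*g)) = 8 - (B*(-1 + B² + 3*g) + g/(-2 + g)) = 8 + (-B*(-1 + B² + 3*g) - g/(-2 + g)) = 8 - B*(-1 + B² + 3*g) - g/(-2 + g))
K(-3, -4)² = ((-16 - 2*(-4) + 2*(-4)³ + 7*(-3) - 1*(-3)*(-4)³ - 3*(-4)*(-3)² + 7*(-4)*(-3))/(-2 - 3))² = ((-16 + 8 + 2*(-64) - 21 - 1*(-3)*(-64) - 3*(-4)*9 + 84)/(-5))² = (-(-16 + 8 - 128 - 21 - 192 + 108 + 84)/5)² = (-⅕*(-157))² = (157/5)² = 24649/25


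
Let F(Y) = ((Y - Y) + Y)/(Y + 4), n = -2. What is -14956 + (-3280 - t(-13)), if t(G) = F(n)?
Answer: -18235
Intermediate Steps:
F(Y) = Y/(4 + Y) (F(Y) = (0 + Y)/(4 + Y) = Y/(4 + Y))
t(G) = -1 (t(G) = -2/(4 - 2) = -2/2 = -2*1/2 = -1)
-14956 + (-3280 - t(-13)) = -14956 + (-3280 - 1*(-1)) = -14956 + (-3280 + 1) = -14956 - 3279 = -18235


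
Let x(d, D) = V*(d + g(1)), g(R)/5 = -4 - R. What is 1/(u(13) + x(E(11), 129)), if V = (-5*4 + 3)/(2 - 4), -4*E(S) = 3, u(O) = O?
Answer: -8/1647 ≈ -0.0048573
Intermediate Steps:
E(S) = -¾ (E(S) = -¼*3 = -¾)
g(R) = -20 - 5*R (g(R) = 5*(-4 - R) = -20 - 5*R)
V = 17/2 (V = (-20 + 3)/(-2) = -17*(-½) = 17/2 ≈ 8.5000)
x(d, D) = -425/2 + 17*d/2 (x(d, D) = 17*(d + (-20 - 5*1))/2 = 17*(d + (-20 - 5))/2 = 17*(d - 25)/2 = 17*(-25 + d)/2 = -425/2 + 17*d/2)
1/(u(13) + x(E(11), 129)) = 1/(13 + (-425/2 + (17/2)*(-¾))) = 1/(13 + (-425/2 - 51/8)) = 1/(13 - 1751/8) = 1/(-1647/8) = -8/1647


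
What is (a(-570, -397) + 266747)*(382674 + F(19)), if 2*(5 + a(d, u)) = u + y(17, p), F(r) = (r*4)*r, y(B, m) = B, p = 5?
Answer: 102387421136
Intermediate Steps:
F(r) = 4*r**2 (F(r) = (4*r)*r = 4*r**2)
a(d, u) = 7/2 + u/2 (a(d, u) = -5 + (u + 17)/2 = -5 + (17 + u)/2 = -5 + (17/2 + u/2) = 7/2 + u/2)
(a(-570, -397) + 266747)*(382674 + F(19)) = ((7/2 + (1/2)*(-397)) + 266747)*(382674 + 4*19**2) = ((7/2 - 397/2) + 266747)*(382674 + 4*361) = (-195 + 266747)*(382674 + 1444) = 266552*384118 = 102387421136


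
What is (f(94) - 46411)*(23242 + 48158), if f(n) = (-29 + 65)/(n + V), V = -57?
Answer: -122606009400/37 ≈ -3.3137e+9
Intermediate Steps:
f(n) = 36/(-57 + n) (f(n) = (-29 + 65)/(n - 57) = 36/(-57 + n))
(f(94) - 46411)*(23242 + 48158) = (36/(-57 + 94) - 46411)*(23242 + 48158) = (36/37 - 46411)*71400 = -1717171/37*71400 = -122606009400/37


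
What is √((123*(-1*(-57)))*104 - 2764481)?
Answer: I*√2035337 ≈ 1426.7*I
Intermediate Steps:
√((123*(-1*(-57)))*104 - 2764481) = √((123*57)*104 - 2764481) = √(7011*104 - 2764481) = √(729144 - 2764481) = √(-2035337) = I*√2035337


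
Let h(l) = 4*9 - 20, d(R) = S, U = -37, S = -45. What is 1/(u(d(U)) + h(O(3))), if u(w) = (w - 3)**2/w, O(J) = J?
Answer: -5/176 ≈ -0.028409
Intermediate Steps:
d(R) = -45
u(w) = (-3 + w)**2/w
h(l) = 16 (h(l) = 36 - 20 = 16)
1/(u(d(U)) + h(O(3))) = 1/((-3 - 45)**2/(-45) + 16) = 1/(-1/45*(-48)**2 + 16) = 1/(-1/45*2304 + 16) = 1/(-256/5 + 16) = 1/(-176/5) = -5/176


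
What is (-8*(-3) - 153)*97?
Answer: -12513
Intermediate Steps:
(-8*(-3) - 153)*97 = (24 - 153)*97 = -129*97 = -12513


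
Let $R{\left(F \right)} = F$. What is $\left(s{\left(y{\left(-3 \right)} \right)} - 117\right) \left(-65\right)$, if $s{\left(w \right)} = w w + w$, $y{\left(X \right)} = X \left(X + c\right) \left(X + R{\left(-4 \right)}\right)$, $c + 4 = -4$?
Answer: $-3445845$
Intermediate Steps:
$c = -8$ ($c = -4 - 4 = -8$)
$y{\left(X \right)} = X \left(-8 + X\right) \left(-4 + X\right)$ ($y{\left(X \right)} = X \left(X - 8\right) \left(X - 4\right) = X \left(-8 + X\right) \left(-4 + X\right)$)
$s{\left(w \right)} = w + w^{2}$ ($s{\left(w \right)} = w^{2} + w = w + w^{2}$)
$\left(s{\left(y{\left(-3 \right)} \right)} - 117\right) \left(-65\right) = \left(- 3 \left(32 + \left(-3\right)^{2} - -36\right) \left(1 - 3 \left(32 + \left(-3\right)^{2} - -36\right)\right) - 117\right) \left(-65\right) = \left(- 3 \left(32 + 9 + 36\right) \left(1 - 3 \left(32 + 9 + 36\right)\right) - 117\right) \left(-65\right) = \left(\left(-3\right) 77 \left(1 - 231\right) - 117\right) \left(-65\right) = \left(- 231 \left(1 - 231\right) - 117\right) \left(-65\right) = \left(\left(-231\right) \left(-230\right) - 117\right) \left(-65\right) = \left(53130 - 117\right) \left(-65\right) = 53013 \left(-65\right) = -3445845$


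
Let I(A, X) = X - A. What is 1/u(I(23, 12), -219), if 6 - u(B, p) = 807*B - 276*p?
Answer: -1/51561 ≈ -1.9395e-5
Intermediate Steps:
u(B, p) = 6 - 807*B + 276*p (u(B, p) = 6 - (807*B - 276*p) = 6 - (-276*p + 807*B) = 6 + (-807*B + 276*p) = 6 - 807*B + 276*p)
1/u(I(23, 12), -219) = 1/(6 - 807*(12 - 1*23) + 276*(-219)) = 1/(6 - 807*(12 - 23) - 60444) = 1/(6 - 807*(-11) - 60444) = 1/(6 + 8877 - 60444) = 1/(-51561) = -1/51561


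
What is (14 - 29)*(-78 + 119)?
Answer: -615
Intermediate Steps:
(14 - 29)*(-78 + 119) = -15*41 = -615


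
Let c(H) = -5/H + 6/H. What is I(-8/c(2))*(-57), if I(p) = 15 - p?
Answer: -1767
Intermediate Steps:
c(H) = 1/H
I(-8/c(2))*(-57) = (15 - (-8)/(1/2))*(-57) = (15 - (-8)/½)*(-57) = (15 - (-8)*2)*(-57) = (15 - 1*(-16))*(-57) = (15 + 16)*(-57) = 31*(-57) = -1767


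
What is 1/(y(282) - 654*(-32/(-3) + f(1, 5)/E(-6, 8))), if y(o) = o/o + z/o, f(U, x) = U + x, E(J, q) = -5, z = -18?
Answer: -235/1454712 ≈ -0.00016154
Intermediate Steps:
y(o) = 1 - 18/o (y(o) = o/o - 18/o = 1 - 18/o)
1/(y(282) - 654*(-32/(-3) + f(1, 5)/E(-6, 8))) = 1/((-18 + 282)/282 - 654*(-32/(-3) + (1 + 5)/(-5))) = 1/((1/282)*264 - 654*(-32*(-1/3) + 6*(-1/5))) = 1/(44/47 - 654*(32/3 - 6/5)) = 1/(44/47 - 654*142/15) = 1/(44/47 - 30956/5) = 1/(-1454712/235) = -235/1454712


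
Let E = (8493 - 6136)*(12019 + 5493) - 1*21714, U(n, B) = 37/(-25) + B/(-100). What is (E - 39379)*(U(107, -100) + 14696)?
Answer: 15141782897108/25 ≈ 6.0567e+11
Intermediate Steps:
U(n, B) = -37/25 - B/100 (U(n, B) = 37*(-1/25) + B*(-1/100) = -37/25 - B/100)
E = 41254070 (E = 2357*17512 - 21714 = 41275784 - 21714 = 41254070)
(E - 39379)*(U(107, -100) + 14696) = (41254070 - 39379)*((-37/25 - 1/100*(-100)) + 14696) = 41214691*((-37/25 + 1) + 14696) = 41214691*(-12/25 + 14696) = 41214691*(367388/25) = 15141782897108/25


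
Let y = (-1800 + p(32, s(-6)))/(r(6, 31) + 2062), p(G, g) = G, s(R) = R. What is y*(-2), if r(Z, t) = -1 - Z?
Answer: 3536/2055 ≈ 1.7207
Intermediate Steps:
y = -1768/2055 (y = (-1800 + 32)/((-1 - 1*6) + 2062) = -1768/((-1 - 6) + 2062) = -1768/(-7 + 2062) = -1768/2055 ≈ -0.86034)
y*(-2) = -1768/2055*(-2) = 3536/2055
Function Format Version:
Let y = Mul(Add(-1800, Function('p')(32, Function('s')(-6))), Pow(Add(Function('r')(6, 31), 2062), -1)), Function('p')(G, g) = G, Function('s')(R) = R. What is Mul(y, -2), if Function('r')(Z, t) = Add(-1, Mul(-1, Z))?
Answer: Rational(3536, 2055) ≈ 1.7207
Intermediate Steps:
y = Rational(-1768, 2055) (y = Mul(Add(-1800, 32), Pow(Add(Add(-1, Mul(-1, 6)), 2062), -1)) = Mul(-1768, Pow(Add(Add(-1, -6), 2062), -1)) = Mul(-1768, Pow(Add(-7, 2062), -1)) = Mul(-1768, Pow(2055, -1)) = Mul(-1768, Rational(1, 2055)) = Rational(-1768, 2055) ≈ -0.86034)
Mul(y, -2) = Mul(Rational(-1768, 2055), -2) = Rational(3536, 2055)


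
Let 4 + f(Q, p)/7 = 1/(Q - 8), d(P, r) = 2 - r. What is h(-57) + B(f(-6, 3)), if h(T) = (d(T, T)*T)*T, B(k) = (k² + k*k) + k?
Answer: 193287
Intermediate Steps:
f(Q, p) = -28 + 7/(-8 + Q) (f(Q, p) = -28 + 7/(Q - 8) = -28 + 7/(-8 + Q))
B(k) = k + 2*k² (B(k) = (k² + k²) + k = 2*k² + k = k + 2*k²)
h(T) = T²*(2 - T) (h(T) = ((2 - T)*T)*T = (T*(2 - T))*T = T²*(2 - T))
h(-57) + B(f(-6, 3)) = (-57)²*(2 - 1*(-57)) + (7*(33 - 4*(-6))/(-8 - 6))*(1 + 2*(7*(33 - 4*(-6))/(-8 - 6))) = 3249*(2 + 57) + (7*(33 + 24)/(-14))*(1 + 2*(7*(33 + 24)/(-14))) = 3249*59 + (7*(-1/14)*57)*(1 + 2*(7*(-1/14)*57)) = 191691 - 57*(1 + 2*(-57/2))/2 = 191691 - 57*(1 - 57)/2 = 191691 - 57/2*(-56) = 191691 + 1596 = 193287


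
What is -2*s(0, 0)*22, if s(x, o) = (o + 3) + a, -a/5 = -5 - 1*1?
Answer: -1452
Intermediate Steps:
a = 30 (a = -5*(-5 - 1*1) = -5*(-5 - 1) = -5*(-6) = 30)
s(x, o) = 33 + o (s(x, o) = (o + 3) + 30 = (3 + o) + 30 = 33 + o)
-2*s(0, 0)*22 = -2*(33 + 0)*22 = -2*33*22 = -66*22 = -1452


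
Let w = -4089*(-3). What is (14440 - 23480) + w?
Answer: 3227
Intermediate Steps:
w = 12267
(14440 - 23480) + w = (14440 - 23480) + 12267 = -9040 + 12267 = 3227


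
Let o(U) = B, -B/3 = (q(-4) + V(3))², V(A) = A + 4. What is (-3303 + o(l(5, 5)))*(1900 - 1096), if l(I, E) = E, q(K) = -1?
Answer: -2742444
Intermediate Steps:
V(A) = 4 + A
B = -108 (B = -3*(-1 + (4 + 3))² = -3*(-1 + 7)² = -3*6² = -3*36 = -108)
o(U) = -108
(-3303 + o(l(5, 5)))*(1900 - 1096) = (-3303 - 108)*(1900 - 1096) = -3411*804 = -2742444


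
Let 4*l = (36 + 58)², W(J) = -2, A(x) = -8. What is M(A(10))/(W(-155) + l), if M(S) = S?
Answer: -8/2207 ≈ -0.0036248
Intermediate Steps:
l = 2209 (l = (36 + 58)²/4 = (¼)*94² = (¼)*8836 = 2209)
M(A(10))/(W(-155) + l) = -8/(-2 + 2209) = -8/2207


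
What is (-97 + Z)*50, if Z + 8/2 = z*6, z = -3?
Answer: -5950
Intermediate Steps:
Z = -22 (Z = -4 - 3*6 = -4 - 18 = -22)
(-97 + Z)*50 = (-97 - 22)*50 = -119*50 = -5950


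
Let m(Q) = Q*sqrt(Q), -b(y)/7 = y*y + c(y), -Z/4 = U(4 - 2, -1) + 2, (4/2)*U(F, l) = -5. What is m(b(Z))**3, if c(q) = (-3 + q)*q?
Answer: 38416*I*sqrt(14) ≈ 1.4374e+5*I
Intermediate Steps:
U(F, l) = -5/2 (U(F, l) = (1/2)*(-5) = -5/2)
c(q) = q*(-3 + q)
Z = 2 (Z = -4*(-5/2 + 2) = -4*(-1/2) = 2)
b(y) = -7*y**2 - 7*y*(-3 + y) (b(y) = -7*(y*y + y*(-3 + y)) = -7*(y**2 + y*(-3 + y)) = -7*y**2 - 7*y*(-3 + y))
m(Q) = Q**(3/2)
m(b(Z))**3 = ((7*2*(3 - 2*2))**(3/2))**3 = ((7*2*(3 - 4))**(3/2))**3 = ((7*2*(-1))**(3/2))**3 = ((-14)**(3/2))**3 = (-14*I*sqrt(14))**3 = 38416*I*sqrt(14)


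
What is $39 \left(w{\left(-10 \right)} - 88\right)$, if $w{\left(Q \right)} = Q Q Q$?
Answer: $-42432$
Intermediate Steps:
$w{\left(Q \right)} = Q^{3}$ ($w{\left(Q \right)} = Q^{2} Q = Q^{3}$)
$39 \left(w{\left(-10 \right)} - 88\right) = 39 \left(\left(-10\right)^{3} - 88\right) = 39 \left(-1000 - 88\right) = 39 \left(-1088\right) = -42432$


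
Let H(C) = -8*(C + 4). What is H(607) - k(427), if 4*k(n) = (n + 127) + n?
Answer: -20533/4 ≈ -5133.3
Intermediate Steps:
H(C) = -32 - 8*C (H(C) = -8*(4 + C) = -32 - 8*C)
k(n) = 127/4 + n/2 (k(n) = ((n + 127) + n)/4 = ((127 + n) + n)/4 = (127 + 2*n)/4 = 127/4 + n/2)
H(607) - k(427) = (-32 - 8*607) - (127/4 + (1/2)*427) = (-32 - 4856) - (127/4 + 427/2) = -4888 - 1*981/4 = -4888 - 981/4 = -20533/4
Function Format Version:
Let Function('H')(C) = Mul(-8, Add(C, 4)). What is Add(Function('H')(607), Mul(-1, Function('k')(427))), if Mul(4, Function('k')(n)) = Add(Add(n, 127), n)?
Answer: Rational(-20533, 4) ≈ -5133.3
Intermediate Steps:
Function('H')(C) = Add(-32, Mul(-8, C)) (Function('H')(C) = Mul(-8, Add(4, C)) = Add(-32, Mul(-8, C)))
Function('k')(n) = Add(Rational(127, 4), Mul(Rational(1, 2), n)) (Function('k')(n) = Mul(Rational(1, 4), Add(Add(n, 127), n)) = Mul(Rational(1, 4), Add(Add(127, n), n)) = Mul(Rational(1, 4), Add(127, Mul(2, n))) = Add(Rational(127, 4), Mul(Rational(1, 2), n)))
Add(Function('H')(607), Mul(-1, Function('k')(427))) = Add(Add(-32, Mul(-8, 607)), Mul(-1, Add(Rational(127, 4), Mul(Rational(1, 2), 427)))) = Add(Add(-32, -4856), Mul(-1, Add(Rational(127, 4), Rational(427, 2)))) = Add(-4888, Mul(-1, Rational(981, 4))) = Add(-4888, Rational(-981, 4)) = Rational(-20533, 4)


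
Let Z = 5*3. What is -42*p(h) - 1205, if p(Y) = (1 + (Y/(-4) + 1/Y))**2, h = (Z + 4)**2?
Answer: -350029547149/1042568 ≈ -3.3574e+5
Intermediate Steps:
Z = 15
h = 361 (h = (15 + 4)**2 = 19**2 = 361)
p(Y) = (1 + 1/Y - Y/4)**2 (p(Y) = (1 + (Y*(-1/4) + 1/Y))**2 = (1 + (-Y/4 + 1/Y))**2 = (1 + (1/Y - Y/4))**2 = (1 + 1/Y - Y/4)**2)
-42*p(h) - 1205 = -21*(4 - 1*361**2 + 4*361)**2/(8*361**2) - 1205 = -21*(4 - 1*130321 + 1444)**2/(8*130321) - 1205 = -21*(4 - 130321 + 1444)**2/(8*130321) - 1205 = -21*(-128873)**2/(8*130321) - 1205 = -21*16608250129/(8*130321) - 1205 = -42*16608250129/2085136 - 1205 = -348773252709/1042568 - 1205 = -350029547149/1042568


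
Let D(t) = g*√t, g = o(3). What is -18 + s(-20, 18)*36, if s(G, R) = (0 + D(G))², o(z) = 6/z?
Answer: -2898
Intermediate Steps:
g = 2 (g = 6/3 = 6*(⅓) = 2)
D(t) = 2*√t
s(G, R) = 4*G (s(G, R) = (0 + 2*√G)² = (2*√G)² = 4*G)
-18 + s(-20, 18)*36 = -18 + (4*(-20))*36 = -18 - 80*36 = -18 - 2880 = -2898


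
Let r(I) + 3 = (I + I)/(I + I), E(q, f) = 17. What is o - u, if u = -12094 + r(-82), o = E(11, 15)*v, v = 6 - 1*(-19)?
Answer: 12521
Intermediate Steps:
v = 25 (v = 6 + 19 = 25)
r(I) = -2 (r(I) = -3 + (I + I)/(I + I) = -3 + (2*I)/((2*I)) = -3 + (2*I)*(1/(2*I)) = -3 + 1 = -2)
o = 425 (o = 17*25 = 425)
u = -12096 (u = -12094 - 2 = -12096)
o - u = 425 - 1*(-12096) = 425 + 12096 = 12521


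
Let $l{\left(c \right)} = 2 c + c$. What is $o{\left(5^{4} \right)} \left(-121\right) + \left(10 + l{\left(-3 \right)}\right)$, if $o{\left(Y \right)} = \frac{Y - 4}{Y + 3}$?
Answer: $- \frac{74513}{628} \approx -118.65$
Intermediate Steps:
$l{\left(c \right)} = 3 c$
$o{\left(Y \right)} = \frac{-4 + Y}{3 + Y}$
$o{\left(5^{4} \right)} \left(-121\right) + \left(10 + l{\left(-3 \right)}\right) = \frac{-4 + 5^{4}}{3 + 5^{4}} \left(-121\right) + \left(10 + 3 \left(-3\right)\right) = \frac{-4 + 625}{3 + 625} \left(-121\right) + \left(10 - 9\right) = \frac{1}{628} \cdot 621 \left(-121\right) + 1 = \frac{621}{628} \left(-121\right) + 1 = - \frac{75141}{628} + 1 = - \frac{74513}{628}$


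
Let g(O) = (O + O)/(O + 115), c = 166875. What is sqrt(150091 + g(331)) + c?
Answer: 166875 + 4*sqrt(466496822)/223 ≈ 1.6726e+5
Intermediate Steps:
g(O) = 2*O/(115 + O) (g(O) = (2*O)/(115 + O) = 2*O/(115 + O))
sqrt(150091 + g(331)) + c = sqrt(150091 + 2*331/(115 + 331)) + 166875 = sqrt(150091 + 2*331/446) + 166875 = sqrt(150091 + 2*331*(1/446)) + 166875 = sqrt(150091 + 331/223) + 166875 = sqrt(33470624/223) + 166875 = 4*sqrt(466496822)/223 + 166875 = 166875 + 4*sqrt(466496822)/223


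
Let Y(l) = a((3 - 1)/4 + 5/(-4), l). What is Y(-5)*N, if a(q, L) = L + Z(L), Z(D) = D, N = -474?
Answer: 4740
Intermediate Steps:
a(q, L) = 2*L (a(q, L) = L + L = 2*L)
Y(l) = 2*l
Y(-5)*N = (2*(-5))*(-474) = -10*(-474) = 4740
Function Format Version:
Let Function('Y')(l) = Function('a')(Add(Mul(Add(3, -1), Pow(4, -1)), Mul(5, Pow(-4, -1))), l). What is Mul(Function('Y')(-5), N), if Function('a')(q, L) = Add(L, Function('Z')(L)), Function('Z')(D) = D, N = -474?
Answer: 4740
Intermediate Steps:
Function('a')(q, L) = Mul(2, L) (Function('a')(q, L) = Add(L, L) = Mul(2, L))
Function('Y')(l) = Mul(2, l)
Mul(Function('Y')(-5), N) = Mul(Mul(2, -5), -474) = Mul(-10, -474) = 4740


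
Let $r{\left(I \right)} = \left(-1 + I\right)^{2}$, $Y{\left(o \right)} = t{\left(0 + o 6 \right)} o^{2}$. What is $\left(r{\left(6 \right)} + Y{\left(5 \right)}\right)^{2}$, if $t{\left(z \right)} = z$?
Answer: $600625$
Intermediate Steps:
$Y{\left(o \right)} = 6 o^{3}$ ($Y{\left(o \right)} = \left(0 + o 6\right) o^{2} = \left(0 + 6 o\right) o^{2} = 6 o o^{2} = 6 o^{3}$)
$\left(r{\left(6 \right)} + Y{\left(5 \right)}\right)^{2} = \left(\left(-1 + 6\right)^{2} + 6 \cdot 5^{3}\right)^{2} = \left(5^{2} + 6 \cdot 125\right)^{2} = \left(25 + 750\right)^{2} = 775^{2} = 600625$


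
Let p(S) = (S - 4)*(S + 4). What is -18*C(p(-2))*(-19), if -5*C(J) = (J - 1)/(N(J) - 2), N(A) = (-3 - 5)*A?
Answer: 2223/235 ≈ 9.4596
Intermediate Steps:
p(S) = (-4 + S)*(4 + S)
N(A) = -8*A
C(J) = -(-1 + J)/(5*(-2 - 8*J)) (C(J) = -(J - 1)/(5*(-8*J - 2)) = -(-1 + J)/(5*(-2 - 8*J)))
-18*C(p(-2))*(-19) = -9*(-1 + (-16 + (-2)²))/(5*(1 + 4*(-16 + (-2)²)))*(-19) = -9*(-1 + (-16 + 4))/(5*(1 + 4*(-16 + 4)))*(-19) = -9*(-1 - 12)/(5*(1 + 4*(-12)))*(-19) = -9*(-13)/(5*(1 - 48))*(-19) = -9*(-13)/(5*(-47))*(-19) = -9*(-1)*(-13)/(5*47)*(-19) = -18*13/470*(-19) = -117/235*(-19) = 2223/235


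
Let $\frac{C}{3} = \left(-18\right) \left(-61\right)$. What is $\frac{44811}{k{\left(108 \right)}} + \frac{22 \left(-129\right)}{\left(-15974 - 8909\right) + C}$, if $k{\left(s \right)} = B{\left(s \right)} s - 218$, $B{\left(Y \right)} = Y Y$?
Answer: $\frac{4541868651}{27191215966} \approx 0.16703$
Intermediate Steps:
$B{\left(Y \right)} = Y^{2}$
$k{\left(s \right)} = -218 + s^{3}$ ($k{\left(s \right)} = s^{2} s - 218 = s^{3} - 218 = -218 + s^{3}$)
$C = 3294$ ($C = 3 \left(\left(-18\right) \left(-61\right)\right) = 3 \cdot 1098 = 3294$)
$\frac{44811}{k{\left(108 \right)}} + \frac{22 \left(-129\right)}{\left(-15974 - 8909\right) + C} = \frac{44811}{-218 + 108^{3}} + \frac{22 \left(-129\right)}{\left(-15974 - 8909\right) + 3294} = \frac{44811}{-218 + 1259712} - \frac{2838}{-24883 + 3294} = \frac{44811}{1259494} - \frac{2838}{-21589} = 44811 \cdot \frac{1}{1259494} - - \frac{2838}{21589} = \frac{44811}{1259494} + \frac{2838}{21589} = \frac{4541868651}{27191215966}$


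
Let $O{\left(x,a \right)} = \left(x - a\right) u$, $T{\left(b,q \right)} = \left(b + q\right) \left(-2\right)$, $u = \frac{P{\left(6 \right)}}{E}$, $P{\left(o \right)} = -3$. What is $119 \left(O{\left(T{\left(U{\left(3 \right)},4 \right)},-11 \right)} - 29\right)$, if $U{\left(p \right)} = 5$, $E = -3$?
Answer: $-4284$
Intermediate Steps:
$u = 1$ ($u = - \frac{3}{-3} = \left(-3\right) \left(- \frac{1}{3}\right) = 1$)
$T{\left(b,q \right)} = - 2 b - 2 q$
$O{\left(x,a \right)} = x - a$ ($O{\left(x,a \right)} = \left(x - a\right) 1 = x - a$)
$119 \left(O{\left(T{\left(U{\left(3 \right)},4 \right)},-11 \right)} - 29\right) = 119 \left(\left(\left(\left(-2\right) 5 - 8\right) - -11\right) - 29\right) = 119 \left(\left(\left(-10 - 8\right) + 11\right) - 29\right) = 119 \left(\left(-18 + 11\right) - 29\right) = 119 \left(-7 - 29\right) = 119 \left(-36\right) = -4284$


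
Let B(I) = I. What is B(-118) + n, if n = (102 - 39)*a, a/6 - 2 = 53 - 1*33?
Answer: 8198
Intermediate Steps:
a = 132 (a = 12 + 6*(53 - 1*33) = 12 + 6*(53 - 33) = 12 + 6*20 = 12 + 120 = 132)
n = 8316 (n = (102 - 39)*132 = 63*132 = 8316)
B(-118) + n = -118 + 8316 = 8198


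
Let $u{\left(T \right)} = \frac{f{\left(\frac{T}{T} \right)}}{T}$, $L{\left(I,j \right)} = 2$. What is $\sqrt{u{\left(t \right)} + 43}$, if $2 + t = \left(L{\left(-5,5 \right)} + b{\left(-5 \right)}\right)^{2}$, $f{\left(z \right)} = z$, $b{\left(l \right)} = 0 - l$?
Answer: $\frac{\sqrt{95034}}{47} \approx 6.5591$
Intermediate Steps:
$b{\left(l \right)} = - l$
$t = 47$ ($t = -2 + \left(2 - -5\right)^{2} = -2 + \left(2 + 5\right)^{2} = -2 + 7^{2} = -2 + 49 = 47$)
$u{\left(T \right)} = \frac{1}{T}$ ($u{\left(T \right)} = \frac{T \frac{1}{T}}{T} = 1 \frac{1}{T} = \frac{1}{T}$)
$\sqrt{u{\left(t \right)} + 43} = \sqrt{\frac{1}{47} + 43} = \sqrt{\frac{2022}{47}} = \frac{\sqrt{95034}}{47}$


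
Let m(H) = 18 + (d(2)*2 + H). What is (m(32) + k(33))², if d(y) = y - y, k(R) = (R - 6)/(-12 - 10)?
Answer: 1151329/484 ≈ 2378.8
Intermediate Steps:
k(R) = 3/11 - R/22 (k(R) = (-6 + R)/(-22) = (-6 + R)*(-1/22) = 3/11 - R/22)
d(y) = 0
m(H) = 18 + H (m(H) = 18 + (0*2 + H) = 18 + (0 + H) = 18 + H)
(m(32) + k(33))² = ((18 + 32) + (3/11 - 1/22*33))² = (50 + (3/11 - 3/2))² = (50 - 27/22)² = (1073/22)² = 1151329/484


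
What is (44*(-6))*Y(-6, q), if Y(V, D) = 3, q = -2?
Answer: -792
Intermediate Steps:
(44*(-6))*Y(-6, q) = (44*(-6))*3 = -264*3 = -792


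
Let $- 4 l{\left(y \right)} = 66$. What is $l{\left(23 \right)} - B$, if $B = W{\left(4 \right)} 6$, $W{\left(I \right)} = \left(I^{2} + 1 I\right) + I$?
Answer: $- \frac{321}{2} \approx -160.5$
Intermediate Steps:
$l{\left(y \right)} = - \frac{33}{2}$ ($l{\left(y \right)} = \left(- \frac{1}{4}\right) 66 = - \frac{33}{2}$)
$W{\left(I \right)} = I^{2} + 2 I$ ($W{\left(I \right)} = \left(I^{2} + I\right) + I = \left(I + I^{2}\right) + I = I^{2} + 2 I$)
$B = 144$ ($B = 4 \left(2 + 4\right) 6 = 4 \cdot 6 \cdot 6 = 24 \cdot 6 = 144$)
$l{\left(23 \right)} - B = - \frac{33}{2} - 144 = - \frac{321}{2}$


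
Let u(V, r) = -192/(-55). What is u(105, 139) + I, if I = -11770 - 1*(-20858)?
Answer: 500032/55 ≈ 9091.5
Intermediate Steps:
u(V, r) = 192/55 (u(V, r) = -192*(-1/55) = 192/55)
I = 9088 (I = -11770 + 20858 = 9088)
u(105, 139) + I = 192/55 + 9088 = 500032/55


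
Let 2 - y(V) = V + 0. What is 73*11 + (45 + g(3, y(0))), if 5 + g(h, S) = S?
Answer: 845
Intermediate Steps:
y(V) = 2 - V (y(V) = 2 - (V + 0) = 2 - V)
g(h, S) = -5 + S
73*11 + (45 + g(3, y(0))) = 73*11 + (45 + (-5 + (2 - 1*0))) = 803 + (45 + (-5 + (2 + 0))) = 803 + (45 + (-5 + 2)) = 803 + (45 - 3) = 803 + 42 = 845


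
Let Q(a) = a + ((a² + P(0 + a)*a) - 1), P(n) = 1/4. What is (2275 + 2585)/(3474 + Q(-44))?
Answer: 2430/2677 ≈ 0.90773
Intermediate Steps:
P(n) = ¼
Q(a) = -1 + a² + 5*a/4 (Q(a) = a + ((a² + a/4) - 1) = a + (-1 + a² + a/4) = -1 + a² + 5*a/4)
(2275 + 2585)/(3474 + Q(-44)) = (2275 + 2585)/(3474 + (-1 + (-44)² + (5/4)*(-44))) = 4860/(3474 + (-1 + 1936 - 55)) = 4860/(3474 + 1880) = 4860/5354 = 4860*(1/5354) = 2430/2677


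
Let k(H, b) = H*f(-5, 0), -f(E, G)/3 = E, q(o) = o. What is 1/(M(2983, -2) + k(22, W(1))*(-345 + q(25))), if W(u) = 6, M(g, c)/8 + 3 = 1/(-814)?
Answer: -407/42988972 ≈ -9.4675e-6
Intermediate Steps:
M(g, c) = -9772/407 (M(g, c) = -24 + 8/(-814) = -24 + 8*(-1/814) = -24 - 4/407 = -9772/407)
f(E, G) = -3*E
k(H, b) = 15*H (k(H, b) = H*(-3*(-5)) = H*15 = 15*H)
1/(M(2983, -2) + k(22, W(1))*(-345 + q(25))) = 1/(-9772/407 + (15*22)*(-345 + 25)) = 1/(-9772/407 + 330*(-320)) = 1/(-9772/407 - 105600) = 1/(-42988972/407) = -407/42988972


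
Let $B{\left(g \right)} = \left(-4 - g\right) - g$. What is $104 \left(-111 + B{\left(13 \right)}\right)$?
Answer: $-14664$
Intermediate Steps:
$B{\left(g \right)} = -4 - 2 g$
$104 \left(-111 + B{\left(13 \right)}\right) = 104 \left(-111 - 30\right) = 104 \left(-141\right) = -14664$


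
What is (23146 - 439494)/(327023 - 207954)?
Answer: -416348/119069 ≈ -3.4967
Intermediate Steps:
(23146 - 439494)/(327023 - 207954) = -416348/119069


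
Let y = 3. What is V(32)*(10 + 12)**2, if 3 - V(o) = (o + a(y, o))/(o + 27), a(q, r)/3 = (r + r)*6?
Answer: -487388/59 ≈ -8260.8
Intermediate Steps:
a(q, r) = 36*r (a(q, r) = 3*((r + r)*6) = 3*((2*r)*6) = 3*(12*r) = 36*r)
V(o) = 3 - 37*o/(27 + o) (V(o) = 3 - (o + 36*o)/(o + 27) = 3 - 37*o/(27 + o))
V(32)*(10 + 12)**2 = ((81 - 34*32)/(27 + 32))*(10 + 12)**2 = ((81 - 1088)/59)*22**2 = ((1/59)*(-1007))*484 = -1007/59*484 = -487388/59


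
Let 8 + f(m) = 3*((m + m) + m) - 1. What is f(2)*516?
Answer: 4644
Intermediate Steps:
f(m) = -9 + 9*m (f(m) = -8 + (3*((m + m) + m) - 1) = -8 + (3*(2*m + m) - 1) = -8 + (3*(3*m) - 1) = -8 + (9*m - 1) = -8 + (-1 + 9*m) = -9 + 9*m)
f(2)*516 = (-9 + 9*2)*516 = (-9 + 18)*516 = 9*516 = 4644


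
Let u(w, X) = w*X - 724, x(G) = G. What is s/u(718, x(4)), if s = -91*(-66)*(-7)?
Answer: -7007/358 ≈ -19.573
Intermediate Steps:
s = -42042 (s = 6006*(-7) = -42042)
u(w, X) = -724 + X*w (u(w, X) = X*w - 724 = -724 + X*w)
s/u(718, x(4)) = -42042/(-724 + 4*718) = -42042/(-724 + 2872) = -42042/2148 = -42042*1/2148 = -7007/358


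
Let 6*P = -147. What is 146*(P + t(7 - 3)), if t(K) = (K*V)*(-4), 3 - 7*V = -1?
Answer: -34383/7 ≈ -4911.9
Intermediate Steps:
V = 4/7 (V = 3/7 - ⅐*(-1) = 3/7 + ⅐ = 4/7 ≈ 0.57143)
P = -49/2 (P = (⅙)*(-147) = -49/2 ≈ -24.500)
t(K) = -16*K/7 (t(K) = (K*(4/7))*(-4) = (4*K/7)*(-4) = -16*K/7)
146*(P + t(7 - 3)) = 146*(-49/2 - 16*(7 - 3)/7) = 146*(-49/2 - 16/7*4) = 146*(-49/2 - 64/7) = 146*(-471/14) = -34383/7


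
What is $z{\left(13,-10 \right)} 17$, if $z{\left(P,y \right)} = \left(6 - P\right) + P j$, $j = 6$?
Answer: $1207$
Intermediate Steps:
$z{\left(P,y \right)} = 6 + 5 P$ ($z{\left(P,y \right)} = \left(6 - P\right) + P 6 = \left(6 - P\right) + 6 P = 6 + 5 P$)
$z{\left(13,-10 \right)} 17 = \left(6 + 5 \cdot 13\right) 17 = \left(6 + 65\right) 17 = 71 \cdot 17 = 1207$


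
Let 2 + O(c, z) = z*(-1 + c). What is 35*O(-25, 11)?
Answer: -10080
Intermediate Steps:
O(c, z) = -2 + z*(-1 + c)
35*O(-25, 11) = 35*(-2 - 1*11 - 25*11) = 35*(-2 - 11 - 275) = 35*(-288) = -10080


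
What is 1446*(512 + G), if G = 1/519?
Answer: 128081378/173 ≈ 7.4036e+5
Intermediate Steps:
G = 1/519 ≈ 0.0019268
1446*(512 + G) = 1446*(512 + 1/519) = 1446*(265729/519) = 128081378/173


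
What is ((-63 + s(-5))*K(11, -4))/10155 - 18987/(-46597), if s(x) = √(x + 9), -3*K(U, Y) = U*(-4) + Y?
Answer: 147334313/473192535 ≈ 0.31136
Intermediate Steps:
K(U, Y) = -Y/3 + 4*U/3 (K(U, Y) = -(U*(-4) + Y)/3 = -(-4*U + Y)/3 = -(Y - 4*U)/3 = -Y/3 + 4*U/3)
s(x) = √(9 + x)
((-63 + s(-5))*K(11, -4))/10155 - 18987/(-46597) = ((-63 + √(9 - 5))*(-⅓*(-4) + (4/3)*11))/10155 - 18987/(-46597) = ((-63 + √4)*(4/3 + 44/3))*(1/10155) - 18987*(-1/46597) = ((-63 + 2)*16)*(1/10155) + 18987/46597 = -61*16*(1/10155) + 18987/46597 = -976*1/10155 + 18987/46597 = -976/10155 + 18987/46597 = 147334313/473192535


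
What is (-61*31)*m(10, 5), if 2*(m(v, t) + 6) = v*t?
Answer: -35929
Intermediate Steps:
m(v, t) = -6 + t*v/2 (m(v, t) = -6 + (v*t)/2 = -6 + (t*v)/2 = -6 + t*v/2)
(-61*31)*m(10, 5) = (-61*31)*(-6 + (½)*5*10) = -1891*(-6 + 25) = -1891*19 = -35929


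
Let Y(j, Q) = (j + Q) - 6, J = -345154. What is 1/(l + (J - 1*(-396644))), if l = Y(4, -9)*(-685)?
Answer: 1/59025 ≈ 1.6942e-5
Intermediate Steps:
Y(j, Q) = -6 + Q + j (Y(j, Q) = (Q + j) - 6 = -6 + Q + j)
l = 7535 (l = (-6 - 9 + 4)*(-685) = -11*(-685) = 7535)
1/(l + (J - 1*(-396644))) = 1/(7535 + (-345154 - 1*(-396644))) = 1/(7535 + (-345154 + 396644)) = 1/(7535 + 51490) = 1/59025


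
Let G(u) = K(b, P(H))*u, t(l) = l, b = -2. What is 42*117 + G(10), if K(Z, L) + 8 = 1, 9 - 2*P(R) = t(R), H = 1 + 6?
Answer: 4844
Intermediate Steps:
H = 7
P(R) = 9/2 - R/2
K(Z, L) = -7 (K(Z, L) = -8 + 1 = -7)
G(u) = -7*u
42*117 + G(10) = 42*117 - 7*10 = 4914 - 70 = 4844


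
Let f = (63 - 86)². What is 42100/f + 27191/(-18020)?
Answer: 744257961/9532580 ≈ 78.075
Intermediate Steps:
f = 529 (f = (-23)² = 529)
42100/f + 27191/(-18020) = 42100/529 + 27191/(-18020) = 42100*(1/529) + 27191*(-1/18020) = 42100/529 - 27191/18020 = 744257961/9532580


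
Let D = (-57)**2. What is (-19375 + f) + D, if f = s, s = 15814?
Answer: -312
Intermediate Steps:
f = 15814
D = 3249
(-19375 + f) + D = (-19375 + 15814) + 3249 = -3561 + 3249 = -312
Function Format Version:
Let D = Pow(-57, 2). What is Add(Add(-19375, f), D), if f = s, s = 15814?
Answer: -312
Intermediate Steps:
f = 15814
D = 3249
Add(Add(-19375, f), D) = Add(Add(-19375, 15814), 3249) = Add(-3561, 3249) = -312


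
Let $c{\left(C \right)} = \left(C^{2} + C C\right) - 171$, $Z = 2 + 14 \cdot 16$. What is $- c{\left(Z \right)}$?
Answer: $-101981$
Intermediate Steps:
$Z = 226$ ($Z = 2 + 224 = 226$)
$c{\left(C \right)} = -171 + 2 C^{2}$ ($c{\left(C \right)} = \left(C^{2} + C^{2}\right) - 171 = 2 C^{2} - 171 = -171 + 2 C^{2}$)
$- c{\left(Z \right)} = - (-171 + 2 \cdot 226^{2}) = - (-171 + 2 \cdot 51076) = - (-171 + 102152) = \left(-1\right) 101981 = -101981$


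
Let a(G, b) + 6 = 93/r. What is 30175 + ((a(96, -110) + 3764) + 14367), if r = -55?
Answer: 2656407/55 ≈ 48298.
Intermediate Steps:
a(G, b) = -423/55 (a(G, b) = -6 + 93/(-55) = -6 + 93*(-1/55) = -6 - 93/55 = -423/55)
30175 + ((a(96, -110) + 3764) + 14367) = 30175 + ((-423/55 + 3764) + 14367) = 30175 + (206597/55 + 14367) = 30175 + 996782/55 = 2656407/55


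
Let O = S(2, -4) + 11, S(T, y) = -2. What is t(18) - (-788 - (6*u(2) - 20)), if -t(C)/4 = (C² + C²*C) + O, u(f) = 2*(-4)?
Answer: -23940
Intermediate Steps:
u(f) = -8
O = 9 (O = -2 + 11 = 9)
t(C) = -36 - 4*C² - 4*C³ (t(C) = -4*((C² + C²*C) + 9) = -4*((C² + C³) + 9) = -4*(9 + C² + C³) = -36 - 4*C² - 4*C³)
t(18) - (-788 - (6*u(2) - 20)) = (-36 - 4*18² - 4*18³) - (-788 - (6*(-8) - 20)) = (-36 - 4*324 - 4*5832) - (-788 - (-48 - 20)) = (-36 - 1296 - 23328) - (-788 - 1*(-68)) = -24660 - (-788 + 68) = -24660 - 1*(-720) = -24660 + 720 = -23940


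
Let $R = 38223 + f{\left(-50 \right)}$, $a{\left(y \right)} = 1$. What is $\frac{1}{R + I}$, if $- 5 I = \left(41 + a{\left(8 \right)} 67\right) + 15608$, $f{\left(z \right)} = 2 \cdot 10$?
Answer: $\frac{5}{175499} \approx 2.849 \cdot 10^{-5}$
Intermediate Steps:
$f{\left(z \right)} = 20$
$I = - \frac{15716}{5}$ ($I = - \frac{\left(41 + 1 \cdot 67\right) + 15608}{5} = - \frac{\left(41 + 67\right) + 15608}{5} = - \frac{108 + 15608}{5} = \left(- \frac{1}{5}\right) 15716 = - \frac{15716}{5} \approx -3143.2$)
$R = 38243$ ($R = 38223 + 20 = 38243$)
$\frac{1}{R + I} = \frac{1}{38243 - \frac{15716}{5}} = \frac{1}{\frac{175499}{5}} = \frac{5}{175499}$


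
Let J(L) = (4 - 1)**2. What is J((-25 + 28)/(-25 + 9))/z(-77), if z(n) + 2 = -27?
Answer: -9/29 ≈ -0.31034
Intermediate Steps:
z(n) = -29 (z(n) = -2 - 27 = -29)
J(L) = 9 (J(L) = 3**2 = 9)
J((-25 + 28)/(-25 + 9))/z(-77) = 9/(-29) = 9*(-1/29) = -9/29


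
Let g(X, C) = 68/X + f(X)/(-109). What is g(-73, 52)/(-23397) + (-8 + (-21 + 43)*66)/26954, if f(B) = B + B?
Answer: 44790314132/836337377711 ≈ 0.053555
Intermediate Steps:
f(B) = 2*B
g(X, C) = 68/X - 2*X/109 (g(X, C) = 68/X + (2*X)/(-109) = 68/X + (2*X)*(-1/109) = 68/X - 2*X/109)
g(-73, 52)/(-23397) + (-8 + (-21 + 43)*66)/26954 = (68/(-73) - 2/109*(-73))/(-23397) + (-8 + (-21 + 43)*66)/26954 = (68*(-1/73) + 146/109)*(-1/23397) + (-8 + 22*66)*(1/26954) = (-68/73 + 146/109)*(-1/23397) + (-8 + 1452)*(1/26954) = (3246/7957)*(-1/23397) + 1444*(1/26954) = -1082/62056643 + 722/13477 = 44790314132/836337377711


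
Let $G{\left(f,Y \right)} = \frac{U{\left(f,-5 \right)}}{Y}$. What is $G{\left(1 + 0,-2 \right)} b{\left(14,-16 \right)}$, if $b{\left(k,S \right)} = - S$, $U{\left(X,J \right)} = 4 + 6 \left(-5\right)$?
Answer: $208$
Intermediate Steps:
$U{\left(X,J \right)} = -26$ ($U{\left(X,J \right)} = 4 - 30 = -26$)
$G{\left(f,Y \right)} = - \frac{26}{Y}$
$G{\left(1 + 0,-2 \right)} b{\left(14,-16 \right)} = - \frac{26}{-2} \left(\left(-1\right) \left(-16\right)\right) = \left(-26\right) \left(- \frac{1}{2}\right) 16 = 13 \cdot 16 = 208$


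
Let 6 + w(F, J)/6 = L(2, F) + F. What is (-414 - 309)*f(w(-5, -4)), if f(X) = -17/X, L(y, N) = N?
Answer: -4097/32 ≈ -128.03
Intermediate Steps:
w(F, J) = -36 + 12*F (w(F, J) = -36 + 6*(F + F) = -36 + 6*(2*F) = -36 + 12*F)
(-414 - 309)*f(w(-5, -4)) = (-414 - 309)*(-17/(-36 + 12*(-5))) = -(-12291)/(-36 - 60) = -(-12291)/(-96) = -(-12291)*(-1)/96 = -723*17/96 = -4097/32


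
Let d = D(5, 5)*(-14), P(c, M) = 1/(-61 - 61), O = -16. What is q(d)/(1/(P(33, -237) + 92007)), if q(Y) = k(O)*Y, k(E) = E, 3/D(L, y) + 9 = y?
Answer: -942887652/61 ≈ -1.5457e+7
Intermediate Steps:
D(L, y) = 3/(-9 + y)
P(c, M) = -1/122 (P(c, M) = 1/(-122) = -1/122)
d = 21/2 (d = (3/(-9 + 5))*(-14) = (3/(-4))*(-14) = (3*(-¼))*(-14) = -¾*(-14) = 21/2 ≈ 10.500)
q(Y) = -16*Y
q(d)/(1/(P(33, -237) + 92007)) = (-16*21/2)/(1/(-1/122 + 92007)) = -168/(1/(11224853/122)) = -168/122/11224853 = -168*11224853/122 = -942887652/61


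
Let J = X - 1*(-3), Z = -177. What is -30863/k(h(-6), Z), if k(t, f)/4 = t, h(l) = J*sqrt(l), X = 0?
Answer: 30863*I*sqrt(6)/72 ≈ 1050.0*I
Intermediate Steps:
J = 3 (J = 0 - 1*(-3) = 0 + 3 = 3)
h(l) = 3*sqrt(l)
k(t, f) = 4*t
-30863/k(h(-6), Z) = -30863*(-I*sqrt(6)/72) = -(-30863)*I*sqrt(6)/72 = 30863*I*sqrt(6)/72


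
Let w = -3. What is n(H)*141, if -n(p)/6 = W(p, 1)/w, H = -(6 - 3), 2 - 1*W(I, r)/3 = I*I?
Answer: -5922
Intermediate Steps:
W(I, r) = 6 - 3*I**2 (W(I, r) = 6 - 3*I*I = 6 - 3*I**2)
H = -3 (H = -1*3 = -3)
n(p) = 12 - 6*p**2 (n(p) = -6*(6 - 3*p**2)/(-3) = -6*(6 - 3*p**2)*(-1)/3 = -6*(-2 + p**2) = 12 - 6*p**2)
n(H)*141 = (12 - 6*(-3)**2)*141 = (12 - 6*9)*141 = (12 - 54)*141 = -42*141 = -5922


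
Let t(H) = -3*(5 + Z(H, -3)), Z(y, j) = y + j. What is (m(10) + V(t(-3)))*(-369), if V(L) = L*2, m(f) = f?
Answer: -5904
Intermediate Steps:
Z(y, j) = j + y
t(H) = -6 - 3*H (t(H) = -3*(5 + (-3 + H)) = -3*(2 + H) = -6 - 3*H)
V(L) = 2*L
(m(10) + V(t(-3)))*(-369) = (10 + 2*(-6 - 3*(-3)))*(-369) = (10 + 2*(-6 + 9))*(-369) = (10 + 2*3)*(-369) = (10 + 6)*(-369) = 16*(-369) = -5904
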